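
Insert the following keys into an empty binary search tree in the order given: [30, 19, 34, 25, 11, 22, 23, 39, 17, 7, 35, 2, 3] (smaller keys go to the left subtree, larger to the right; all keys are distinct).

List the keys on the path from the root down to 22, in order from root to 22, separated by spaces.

30 19 25 22

30: root
19: left child of 30 (depth 1)
34: right child of 30 (depth 1)
25: right child of 19 (depth 2)
11: left child of 19 (depth 2)
22: left child of 25 (depth 3)
23: right child of 22 (depth 4)
39: right child of 34 (depth 2)
17: right child of 11 (depth 3)
7: left child of 11 (depth 3)
35: left child of 39 (depth 3)
2: left child of 7 (depth 4)
3: right child of 2 (depth 5)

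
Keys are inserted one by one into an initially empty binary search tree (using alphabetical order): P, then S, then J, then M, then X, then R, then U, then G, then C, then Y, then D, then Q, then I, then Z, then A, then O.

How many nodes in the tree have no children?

7

P: root
S: right child of P (depth 1)
J: left child of P (depth 1)
M: right child of J (depth 2)
X: right child of S (depth 2)
R: left child of S (depth 2)
U: left child of X (depth 3)
G: left child of J (depth 2)
C: left child of G (depth 3)
Y: right child of X (depth 3)
D: right child of C (depth 4)
Q: left child of R (depth 3)
I: right child of G (depth 3)
Z: right child of Y (depth 4)
A: left child of C (depth 4)
O: right child of M (depth 3)

Leaves: A, D, I, O, Q, U, Z — 7 in total.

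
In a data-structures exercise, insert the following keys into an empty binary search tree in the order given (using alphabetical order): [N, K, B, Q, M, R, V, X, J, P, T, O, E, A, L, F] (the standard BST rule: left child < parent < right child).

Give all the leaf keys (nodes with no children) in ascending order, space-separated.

A F L O T X

Insert N: tree is empty, so N becomes the root.
Insert K: K < N → go left. Place as left child of N.
Insert B: B < N → go left; B < K → go left. Place as left child of K.
Insert Q: Q > N → go right. Place as right child of N.
Insert M: M < N → go left; M > K → go right. Place as right child of K.
Insert R: R > N → go right; R > Q → go right. Place as right child of Q.
Insert V: V > N → go right; V > Q → go right; V > R → go right. Place as right child of R.
Insert X: X > N → go right; X > Q → go right; X > R → go right; X > V → go right. Place as right child of V.
Insert J: J < N → go left; J < K → go left; J > B → go right. Place as right child of B.
Insert P: P > N → go right; P < Q → go left. Place as left child of Q.
Insert T: T > N → go right; T > Q → go right; T > R → go right; T < V → go left. Place as left child of V.
Insert O: O > N → go right; O < Q → go left; O < P → go left. Place as left child of P.
Insert E: E < N → go left; E < K → go left; E > B → go right; E < J → go left. Place as left child of J.
Insert A: A < N → go left; A < K → go left; A < B → go left. Place as left child of B.
Insert L: L < N → go left; L > K → go right; L < M → go left. Place as left child of M.
Insert F: F < N → go left; F < K → go left; F > B → go right; F < J → go left; F > E → go right. Place as right child of E.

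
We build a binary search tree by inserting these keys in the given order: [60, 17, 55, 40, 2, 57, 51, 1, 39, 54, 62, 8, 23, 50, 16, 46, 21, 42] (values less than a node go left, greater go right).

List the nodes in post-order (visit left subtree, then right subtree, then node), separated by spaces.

Resulting structure (node: left, right):
  60: L=17, R=62
  17: L=2, R=55
  55: L=40, R=57
  40: L=39, R=51
  2: L=1, R=8
  57: L=–, R=–
  51: L=50, R=54
  1: L=–, R=–
  39: L=23, R=–
  54: L=–, R=–
  62: L=–, R=–
  8: L=–, R=16
  23: L=21, R=–
  50: L=46, R=–
  16: L=–, R=–
  46: L=42, R=–
  21: L=–, R=–
  42: L=–, R=–

1 16 8 2 21 23 39 42 46 50 54 51 40 57 55 17 62 60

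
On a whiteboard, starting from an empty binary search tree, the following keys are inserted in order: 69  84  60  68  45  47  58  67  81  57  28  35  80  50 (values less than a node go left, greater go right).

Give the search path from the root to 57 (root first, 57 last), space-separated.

69: root
84: right child of 69 (depth 1)
60: left child of 69 (depth 1)
68: right child of 60 (depth 2)
45: left child of 60 (depth 2)
47: right child of 45 (depth 3)
58: right child of 47 (depth 4)
67: left child of 68 (depth 3)
81: left child of 84 (depth 2)
57: left child of 58 (depth 5)
28: left child of 45 (depth 3)
35: right child of 28 (depth 4)
80: left child of 81 (depth 3)
50: left child of 57 (depth 6)

69 60 45 47 58 57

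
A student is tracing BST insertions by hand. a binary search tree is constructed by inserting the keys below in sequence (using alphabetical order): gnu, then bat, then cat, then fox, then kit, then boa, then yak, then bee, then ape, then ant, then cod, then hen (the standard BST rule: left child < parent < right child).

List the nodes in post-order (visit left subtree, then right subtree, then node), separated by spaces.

ant ape bee boa cod fox cat bat hen yak kit gnu

gnu: root
bat: left child of gnu (depth 1)
cat: right child of bat (depth 2)
fox: right child of cat (depth 3)
kit: right child of gnu (depth 1)
boa: left child of cat (depth 3)
yak: right child of kit (depth 2)
bee: left child of boa (depth 4)
ape: left child of bat (depth 2)
ant: left child of ape (depth 3)
cod: left child of fox (depth 4)
hen: left child of kit (depth 2)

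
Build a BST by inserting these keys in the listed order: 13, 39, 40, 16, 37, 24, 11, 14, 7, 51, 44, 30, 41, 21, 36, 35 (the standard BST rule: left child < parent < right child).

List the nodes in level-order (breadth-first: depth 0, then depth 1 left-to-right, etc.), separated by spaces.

13 11 39 7 16 40 14 37 51 24 44 21 30 41 36 35

Resulting structure (node: left, right):
  13: L=11, R=39
  39: L=16, R=40
  40: L=–, R=51
  16: L=14, R=37
  37: L=24, R=–
  24: L=21, R=30
  11: L=7, R=–
  14: L=–, R=–
  7: L=–, R=–
  51: L=44, R=–
  44: L=41, R=–
  30: L=–, R=36
  41: L=–, R=–
  21: L=–, R=–
  36: L=35, R=–
  35: L=–, R=–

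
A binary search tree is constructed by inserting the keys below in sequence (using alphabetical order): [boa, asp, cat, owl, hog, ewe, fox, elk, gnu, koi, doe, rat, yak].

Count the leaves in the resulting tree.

5

Insert boa: tree is empty, so boa becomes the root.
Insert asp: asp < boa → go left. Place as left child of boa.
Insert cat: cat > boa → go right. Place as right child of boa.
Insert owl: owl > boa → go right; owl > cat → go right. Place as right child of cat.
Insert hog: hog > boa → go right; hog > cat → go right; hog < owl → go left. Place as left child of owl.
Insert ewe: ewe > boa → go right; ewe > cat → go right; ewe < owl → go left; ewe < hog → go left. Place as left child of hog.
Insert fox: fox > boa → go right; fox > cat → go right; fox < owl → go left; fox < hog → go left; fox > ewe → go right. Place as right child of ewe.
Insert elk: elk > boa → go right; elk > cat → go right; elk < owl → go left; elk < hog → go left; elk < ewe → go left. Place as left child of ewe.
Insert gnu: gnu > boa → go right; gnu > cat → go right; gnu < owl → go left; gnu < hog → go left; gnu > ewe → go right; gnu > fox → go right. Place as right child of fox.
Insert koi: koi > boa → go right; koi > cat → go right; koi < owl → go left; koi > hog → go right. Place as right child of hog.
Insert doe: doe > boa → go right; doe > cat → go right; doe < owl → go left; doe < hog → go left; doe < ewe → go left; doe < elk → go left. Place as left child of elk.
Insert rat: rat > boa → go right; rat > cat → go right; rat > owl → go right. Place as right child of owl.
Insert yak: yak > boa → go right; yak > cat → go right; yak > owl → go right; yak > rat → go right. Place as right child of rat.

Leaves: asp, doe, gnu, koi, yak — 5 in total.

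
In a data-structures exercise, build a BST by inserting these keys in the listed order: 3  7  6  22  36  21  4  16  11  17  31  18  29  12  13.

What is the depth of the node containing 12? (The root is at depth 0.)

6

Insert 3: tree is empty, so 3 becomes the root.
Insert 7: 7 > 3 → go right. Place as right child of 3.
Insert 6: 6 > 3 → go right; 6 < 7 → go left. Place as left child of 7.
Insert 22: 22 > 3 → go right; 22 > 7 → go right. Place as right child of 7.
Insert 36: 36 > 3 → go right; 36 > 7 → go right; 36 > 22 → go right. Place as right child of 22.
Insert 21: 21 > 3 → go right; 21 > 7 → go right; 21 < 22 → go left. Place as left child of 22.
Insert 4: 4 > 3 → go right; 4 < 7 → go left; 4 < 6 → go left. Place as left child of 6.
Insert 16: 16 > 3 → go right; 16 > 7 → go right; 16 < 22 → go left; 16 < 21 → go left. Place as left child of 21.
Insert 11: 11 > 3 → go right; 11 > 7 → go right; 11 < 22 → go left; 11 < 21 → go left; 11 < 16 → go left. Place as left child of 16.
Insert 17: 17 > 3 → go right; 17 > 7 → go right; 17 < 22 → go left; 17 < 21 → go left; 17 > 16 → go right. Place as right child of 16.
Insert 31: 31 > 3 → go right; 31 > 7 → go right; 31 > 22 → go right; 31 < 36 → go left. Place as left child of 36.
Insert 18: 18 > 3 → go right; 18 > 7 → go right; 18 < 22 → go left; 18 < 21 → go left; 18 > 16 → go right; 18 > 17 → go right. Place as right child of 17.
Insert 29: 29 > 3 → go right; 29 > 7 → go right; 29 > 22 → go right; 29 < 36 → go left; 29 < 31 → go left. Place as left child of 31.
Insert 12: 12 > 3 → go right; 12 > 7 → go right; 12 < 22 → go left; 12 < 21 → go left; 12 < 16 → go left; 12 > 11 → go right. Place as right child of 11.
Insert 13: 13 > 3 → go right; 13 > 7 → go right; 13 < 22 → go left; 13 < 21 → go left; 13 < 16 → go left; 13 > 11 → go right; 13 > 12 → go right. Place as right child of 12.

Path to 12: 3 → 7 → 22 → 21 → 16 → 11 → 12, which is 6 edges.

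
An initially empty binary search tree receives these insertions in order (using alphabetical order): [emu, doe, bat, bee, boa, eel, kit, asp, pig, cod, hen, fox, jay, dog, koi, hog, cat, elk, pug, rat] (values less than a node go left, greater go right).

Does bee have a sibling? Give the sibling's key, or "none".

emu: root
doe: left child of emu (depth 1)
bat: left child of doe (depth 2)
bee: right child of bat (depth 3)
boa: right child of bee (depth 4)
eel: right child of doe (depth 2)
kit: right child of emu (depth 1)
asp: left child of bat (depth 3)
pig: right child of kit (depth 2)
cod: right child of boa (depth 5)
hen: left child of kit (depth 2)
fox: left child of hen (depth 3)
jay: right child of hen (depth 3)
dog: left child of eel (depth 3)
koi: left child of pig (depth 3)
hog: left child of jay (depth 4)
cat: left child of cod (depth 6)
elk: right child of eel (depth 3)
pug: right child of pig (depth 3)
rat: right child of pug (depth 4)

bee's parent is bat; the other child of bat is asp.

asp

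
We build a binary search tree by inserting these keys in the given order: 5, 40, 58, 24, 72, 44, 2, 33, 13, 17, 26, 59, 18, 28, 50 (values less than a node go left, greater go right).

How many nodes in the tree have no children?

5

5: root
40: right child of 5 (depth 1)
58: right child of 40 (depth 2)
24: left child of 40 (depth 2)
72: right child of 58 (depth 3)
44: left child of 58 (depth 3)
2: left child of 5 (depth 1)
33: right child of 24 (depth 3)
13: left child of 24 (depth 3)
17: right child of 13 (depth 4)
26: left child of 33 (depth 4)
59: left child of 72 (depth 4)
18: right child of 17 (depth 5)
28: right child of 26 (depth 5)
50: right child of 44 (depth 4)

Leaves: 2, 18, 28, 50, 59 — 5 in total.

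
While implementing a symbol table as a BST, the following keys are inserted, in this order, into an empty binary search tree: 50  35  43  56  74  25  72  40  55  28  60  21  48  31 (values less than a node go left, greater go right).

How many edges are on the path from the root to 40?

Insert 50: tree is empty, so 50 becomes the root.
Insert 35: 35 < 50 → go left. Place as left child of 50.
Insert 43: 43 < 50 → go left; 43 > 35 → go right. Place as right child of 35.
Insert 56: 56 > 50 → go right. Place as right child of 50.
Insert 74: 74 > 50 → go right; 74 > 56 → go right. Place as right child of 56.
Insert 25: 25 < 50 → go left; 25 < 35 → go left. Place as left child of 35.
Insert 72: 72 > 50 → go right; 72 > 56 → go right; 72 < 74 → go left. Place as left child of 74.
Insert 40: 40 < 50 → go left; 40 > 35 → go right; 40 < 43 → go left. Place as left child of 43.
Insert 55: 55 > 50 → go right; 55 < 56 → go left. Place as left child of 56.
Insert 28: 28 < 50 → go left; 28 < 35 → go left; 28 > 25 → go right. Place as right child of 25.
Insert 60: 60 > 50 → go right; 60 > 56 → go right; 60 < 74 → go left; 60 < 72 → go left. Place as left child of 72.
Insert 21: 21 < 50 → go left; 21 < 35 → go left; 21 < 25 → go left. Place as left child of 25.
Insert 48: 48 < 50 → go left; 48 > 35 → go right; 48 > 43 → go right. Place as right child of 43.
Insert 31: 31 < 50 → go left; 31 < 35 → go left; 31 > 25 → go right; 31 > 28 → go right. Place as right child of 28.

Path to 40: 50 → 35 → 43 → 40, which is 3 edges.

3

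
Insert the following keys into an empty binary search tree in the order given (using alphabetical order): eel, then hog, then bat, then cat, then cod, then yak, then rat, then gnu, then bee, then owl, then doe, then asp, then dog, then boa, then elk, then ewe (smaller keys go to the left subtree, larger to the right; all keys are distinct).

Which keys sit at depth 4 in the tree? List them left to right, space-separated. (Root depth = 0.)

Insert eel: tree is empty, so eel becomes the root.
Insert hog: hog > eel → go right. Place as right child of eel.
Insert bat: bat < eel → go left. Place as left child of eel.
Insert cat: cat < eel → go left; cat > bat → go right. Place as right child of bat.
Insert cod: cod < eel → go left; cod > bat → go right; cod > cat → go right. Place as right child of cat.
Insert yak: yak > eel → go right; yak > hog → go right. Place as right child of hog.
Insert rat: rat > eel → go right; rat > hog → go right; rat < yak → go left. Place as left child of yak.
Insert gnu: gnu > eel → go right; gnu < hog → go left. Place as left child of hog.
Insert bee: bee < eel → go left; bee > bat → go right; bee < cat → go left. Place as left child of cat.
Insert owl: owl > eel → go right; owl > hog → go right; owl < yak → go left; owl < rat → go left. Place as left child of rat.
Insert doe: doe < eel → go left; doe > bat → go right; doe > cat → go right; doe > cod → go right. Place as right child of cod.
Insert asp: asp < eel → go left; asp < bat → go left. Place as left child of bat.
Insert dog: dog < eel → go left; dog > bat → go right; dog > cat → go right; dog > cod → go right; dog > doe → go right. Place as right child of doe.
Insert boa: boa < eel → go left; boa > bat → go right; boa < cat → go left; boa > bee → go right. Place as right child of bee.
Insert elk: elk > eel → go right; elk < hog → go left; elk < gnu → go left. Place as left child of gnu.
Insert ewe: ewe > eel → go right; ewe < hog → go left; ewe < gnu → go left; ewe > elk → go right. Place as right child of elk.

boa doe ewe owl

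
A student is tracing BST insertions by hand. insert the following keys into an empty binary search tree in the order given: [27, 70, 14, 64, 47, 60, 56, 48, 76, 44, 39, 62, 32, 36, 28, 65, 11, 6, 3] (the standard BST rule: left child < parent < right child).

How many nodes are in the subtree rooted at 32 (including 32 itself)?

3

27: root
70: right child of 27 (depth 1)
14: left child of 27 (depth 1)
64: left child of 70 (depth 2)
47: left child of 64 (depth 3)
60: right child of 47 (depth 4)
56: left child of 60 (depth 5)
48: left child of 56 (depth 6)
76: right child of 70 (depth 2)
44: left child of 47 (depth 4)
39: left child of 44 (depth 5)
62: right child of 60 (depth 5)
32: left child of 39 (depth 6)
36: right child of 32 (depth 7)
28: left child of 32 (depth 7)
65: right child of 64 (depth 3)
11: left child of 14 (depth 2)
6: left child of 11 (depth 3)
3: left child of 6 (depth 4)

Subtree rooted at 32 contains: 32, 28, 36 — 3 nodes.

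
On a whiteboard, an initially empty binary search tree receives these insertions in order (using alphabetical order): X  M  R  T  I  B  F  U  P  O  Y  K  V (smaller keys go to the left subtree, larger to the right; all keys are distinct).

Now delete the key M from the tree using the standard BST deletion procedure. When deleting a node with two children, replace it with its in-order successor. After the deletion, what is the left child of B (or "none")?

Resulting structure (node: left, right):
  X: L=M, R=Y
  M: L=I, R=R
  R: L=P, R=T
  T: L=–, R=U
  I: L=B, R=K
  B: L=–, R=F
  F: L=–, R=–
  U: L=–, R=V
  P: L=O, R=–
  O: L=–, R=–
  Y: L=–, R=–
  K: L=–, R=–
  V: L=–, R=–

Delete M (two children — replace with in-order successor).
After deletion, B's left child: none.

none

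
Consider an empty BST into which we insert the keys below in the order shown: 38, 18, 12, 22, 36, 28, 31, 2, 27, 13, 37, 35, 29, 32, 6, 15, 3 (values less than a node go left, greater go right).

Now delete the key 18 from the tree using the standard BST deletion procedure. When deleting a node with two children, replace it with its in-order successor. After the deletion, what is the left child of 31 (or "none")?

29

38: root
18: left child of 38 (depth 1)
12: left child of 18 (depth 2)
22: right child of 18 (depth 2)
36: right child of 22 (depth 3)
28: left child of 36 (depth 4)
31: right child of 28 (depth 5)
2: left child of 12 (depth 3)
27: left child of 28 (depth 5)
13: right child of 12 (depth 3)
37: right child of 36 (depth 4)
35: right child of 31 (depth 6)
29: left child of 31 (depth 6)
32: left child of 35 (depth 7)
6: right child of 2 (depth 4)
15: right child of 13 (depth 4)
3: left child of 6 (depth 5)

Delete 18 (two children — replace with in-order successor).
After deletion, 31's left child: 29.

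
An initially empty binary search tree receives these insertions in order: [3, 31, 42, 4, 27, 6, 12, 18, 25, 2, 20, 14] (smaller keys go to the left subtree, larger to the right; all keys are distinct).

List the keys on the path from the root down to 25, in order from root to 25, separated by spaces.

3 31 4 27 6 12 18 25

3: root
31: right child of 3 (depth 1)
42: right child of 31 (depth 2)
4: left child of 31 (depth 2)
27: right child of 4 (depth 3)
6: left child of 27 (depth 4)
12: right child of 6 (depth 5)
18: right child of 12 (depth 6)
25: right child of 18 (depth 7)
2: left child of 3 (depth 1)
20: left child of 25 (depth 8)
14: left child of 18 (depth 7)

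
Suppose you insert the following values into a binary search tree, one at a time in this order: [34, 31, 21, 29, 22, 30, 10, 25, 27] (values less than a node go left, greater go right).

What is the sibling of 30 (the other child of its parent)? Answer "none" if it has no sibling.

34: root
31: left child of 34 (depth 1)
21: left child of 31 (depth 2)
29: right child of 21 (depth 3)
22: left child of 29 (depth 4)
30: right child of 29 (depth 4)
10: left child of 21 (depth 3)
25: right child of 22 (depth 5)
27: right child of 25 (depth 6)

30's parent is 29; the other child of 29 is 22.

22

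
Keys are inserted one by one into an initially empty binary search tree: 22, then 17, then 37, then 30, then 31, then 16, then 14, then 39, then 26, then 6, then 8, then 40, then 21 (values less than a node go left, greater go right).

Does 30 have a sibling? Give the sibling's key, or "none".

Resulting structure (node: left, right):
  22: L=17, R=37
  17: L=16, R=21
  37: L=30, R=39
  30: L=26, R=31
  31: L=–, R=–
  16: L=14, R=–
  14: L=6, R=–
  39: L=–, R=40
  26: L=–, R=–
  6: L=–, R=8
  8: L=–, R=–
  40: L=–, R=–
  21: L=–, R=–

30's parent is 37; the other child of 37 is 39.

39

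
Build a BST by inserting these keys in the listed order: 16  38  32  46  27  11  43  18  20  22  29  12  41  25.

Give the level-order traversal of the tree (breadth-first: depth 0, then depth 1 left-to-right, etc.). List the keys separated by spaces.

16 11 38 12 32 46 27 43 18 29 41 20 22 25

16: root
38: right child of 16 (depth 1)
32: left child of 38 (depth 2)
46: right child of 38 (depth 2)
27: left child of 32 (depth 3)
11: left child of 16 (depth 1)
43: left child of 46 (depth 3)
18: left child of 27 (depth 4)
20: right child of 18 (depth 5)
22: right child of 20 (depth 6)
29: right child of 27 (depth 4)
12: right child of 11 (depth 2)
41: left child of 43 (depth 4)
25: right child of 22 (depth 7)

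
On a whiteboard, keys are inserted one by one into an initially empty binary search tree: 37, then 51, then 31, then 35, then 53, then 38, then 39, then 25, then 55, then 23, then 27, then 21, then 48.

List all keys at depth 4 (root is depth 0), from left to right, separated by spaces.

21 48

37: root
51: right child of 37 (depth 1)
31: left child of 37 (depth 1)
35: right child of 31 (depth 2)
53: right child of 51 (depth 2)
38: left child of 51 (depth 2)
39: right child of 38 (depth 3)
25: left child of 31 (depth 2)
55: right child of 53 (depth 3)
23: left child of 25 (depth 3)
27: right child of 25 (depth 3)
21: left child of 23 (depth 4)
48: right child of 39 (depth 4)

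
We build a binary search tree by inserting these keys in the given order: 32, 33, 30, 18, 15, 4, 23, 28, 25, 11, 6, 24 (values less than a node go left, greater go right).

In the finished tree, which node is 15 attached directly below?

Insert 32: tree is empty, so 32 becomes the root.
Insert 33: 33 > 32 → go right. Place as right child of 32.
Insert 30: 30 < 32 → go left. Place as left child of 32.
Insert 18: 18 < 32 → go left; 18 < 30 → go left. Place as left child of 30.
Insert 15: 15 < 32 → go left; 15 < 30 → go left; 15 < 18 → go left. Place as left child of 18.
Insert 4: 4 < 32 → go left; 4 < 30 → go left; 4 < 18 → go left; 4 < 15 → go left. Place as left child of 15.
Insert 23: 23 < 32 → go left; 23 < 30 → go left; 23 > 18 → go right. Place as right child of 18.
Insert 28: 28 < 32 → go left; 28 < 30 → go left; 28 > 18 → go right; 28 > 23 → go right. Place as right child of 23.
Insert 25: 25 < 32 → go left; 25 < 30 → go left; 25 > 18 → go right; 25 > 23 → go right; 25 < 28 → go left. Place as left child of 28.
Insert 11: 11 < 32 → go left; 11 < 30 → go left; 11 < 18 → go left; 11 < 15 → go left; 11 > 4 → go right. Place as right child of 4.
Insert 6: 6 < 32 → go left; 6 < 30 → go left; 6 < 18 → go left; 6 < 15 → go left; 6 > 4 → go right; 6 < 11 → go left. Place as left child of 11.
Insert 24: 24 < 32 → go left; 24 < 30 → go left; 24 > 18 → go right; 24 > 23 → go right; 24 < 28 → go left; 24 < 25 → go left. Place as left child of 25.

18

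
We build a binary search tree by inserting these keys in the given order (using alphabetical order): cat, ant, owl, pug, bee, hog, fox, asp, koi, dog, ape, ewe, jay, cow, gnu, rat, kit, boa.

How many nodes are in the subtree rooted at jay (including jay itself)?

cat: root
ant: left child of cat (depth 1)
owl: right child of cat (depth 1)
pug: right child of owl (depth 2)
bee: right child of ant (depth 2)
hog: left child of owl (depth 2)
fox: left child of hog (depth 3)
asp: left child of bee (depth 3)
koi: right child of hog (depth 3)
dog: left child of fox (depth 4)
ape: left child of asp (depth 4)
ewe: right child of dog (depth 5)
jay: left child of koi (depth 4)
cow: left child of dog (depth 5)
gnu: right child of fox (depth 4)
rat: right child of pug (depth 3)
kit: right child of jay (depth 5)
boa: right child of bee (depth 3)

Subtree rooted at jay contains: jay, kit — 2 nodes.

2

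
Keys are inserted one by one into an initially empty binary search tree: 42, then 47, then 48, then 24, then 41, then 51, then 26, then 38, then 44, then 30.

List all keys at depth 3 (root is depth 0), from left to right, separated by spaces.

26 51

Resulting structure (node: left, right):
  42: L=24, R=47
  47: L=44, R=48
  48: L=–, R=51
  24: L=–, R=41
  41: L=26, R=–
  51: L=–, R=–
  26: L=–, R=38
  38: L=30, R=–
  44: L=–, R=–
  30: L=–, R=–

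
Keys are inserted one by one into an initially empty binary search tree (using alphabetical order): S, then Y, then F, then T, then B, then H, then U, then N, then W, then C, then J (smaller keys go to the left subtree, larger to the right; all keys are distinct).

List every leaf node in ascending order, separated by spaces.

C J W

Resulting structure (node: left, right):
  S: L=F, R=Y
  Y: L=T, R=–
  F: L=B, R=H
  T: L=–, R=U
  B: L=–, R=C
  H: L=–, R=N
  U: L=–, R=W
  N: L=J, R=–
  W: L=–, R=–
  C: L=–, R=–
  J: L=–, R=–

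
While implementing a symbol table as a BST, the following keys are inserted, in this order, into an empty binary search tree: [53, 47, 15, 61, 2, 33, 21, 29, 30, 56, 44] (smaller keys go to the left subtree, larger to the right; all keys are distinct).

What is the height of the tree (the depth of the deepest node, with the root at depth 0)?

Insert 53: tree is empty, so 53 becomes the root.
Insert 47: 47 < 53 → go left. Place as left child of 53.
Insert 15: 15 < 53 → go left; 15 < 47 → go left. Place as left child of 47.
Insert 61: 61 > 53 → go right. Place as right child of 53.
Insert 2: 2 < 53 → go left; 2 < 47 → go left; 2 < 15 → go left. Place as left child of 15.
Insert 33: 33 < 53 → go left; 33 < 47 → go left; 33 > 15 → go right. Place as right child of 15.
Insert 21: 21 < 53 → go left; 21 < 47 → go left; 21 > 15 → go right; 21 < 33 → go left. Place as left child of 33.
Insert 29: 29 < 53 → go left; 29 < 47 → go left; 29 > 15 → go right; 29 < 33 → go left; 29 > 21 → go right. Place as right child of 21.
Insert 30: 30 < 53 → go left; 30 < 47 → go left; 30 > 15 → go right; 30 < 33 → go left; 30 > 21 → go right; 30 > 29 → go right. Place as right child of 29.
Insert 56: 56 > 53 → go right; 56 < 61 → go left. Place as left child of 61.
Insert 44: 44 < 53 → go left; 44 < 47 → go left; 44 > 15 → go right; 44 > 33 → go right. Place as right child of 33.

The deepest node is 30 at depth 6.

6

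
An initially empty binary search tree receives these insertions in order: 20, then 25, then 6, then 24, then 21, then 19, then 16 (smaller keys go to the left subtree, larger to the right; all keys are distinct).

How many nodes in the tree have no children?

20: root
25: right child of 20 (depth 1)
6: left child of 20 (depth 1)
24: left child of 25 (depth 2)
21: left child of 24 (depth 3)
19: right child of 6 (depth 2)
16: left child of 19 (depth 3)

Leaves: 16, 21 — 2 in total.

2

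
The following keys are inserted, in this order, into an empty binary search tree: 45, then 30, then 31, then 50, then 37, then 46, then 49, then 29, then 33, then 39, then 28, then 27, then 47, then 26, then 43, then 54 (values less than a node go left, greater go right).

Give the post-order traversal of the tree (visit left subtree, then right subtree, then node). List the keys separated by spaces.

26 27 28 29 33 43 39 37 31 30 47 49 46 54 50 45

Insert 45: tree is empty, so 45 becomes the root.
Insert 30: 30 < 45 → go left. Place as left child of 45.
Insert 31: 31 < 45 → go left; 31 > 30 → go right. Place as right child of 30.
Insert 50: 50 > 45 → go right. Place as right child of 45.
Insert 37: 37 < 45 → go left; 37 > 30 → go right; 37 > 31 → go right. Place as right child of 31.
Insert 46: 46 > 45 → go right; 46 < 50 → go left. Place as left child of 50.
Insert 49: 49 > 45 → go right; 49 < 50 → go left; 49 > 46 → go right. Place as right child of 46.
Insert 29: 29 < 45 → go left; 29 < 30 → go left. Place as left child of 30.
Insert 33: 33 < 45 → go left; 33 > 30 → go right; 33 > 31 → go right; 33 < 37 → go left. Place as left child of 37.
Insert 39: 39 < 45 → go left; 39 > 30 → go right; 39 > 31 → go right; 39 > 37 → go right. Place as right child of 37.
Insert 28: 28 < 45 → go left; 28 < 30 → go left; 28 < 29 → go left. Place as left child of 29.
Insert 27: 27 < 45 → go left; 27 < 30 → go left; 27 < 29 → go left; 27 < 28 → go left. Place as left child of 28.
Insert 47: 47 > 45 → go right; 47 < 50 → go left; 47 > 46 → go right; 47 < 49 → go left. Place as left child of 49.
Insert 26: 26 < 45 → go left; 26 < 30 → go left; 26 < 29 → go left; 26 < 28 → go left; 26 < 27 → go left. Place as left child of 27.
Insert 43: 43 < 45 → go left; 43 > 30 → go right; 43 > 31 → go right; 43 > 37 → go right; 43 > 39 → go right. Place as right child of 39.
Insert 54: 54 > 45 → go right; 54 > 50 → go right. Place as right child of 50.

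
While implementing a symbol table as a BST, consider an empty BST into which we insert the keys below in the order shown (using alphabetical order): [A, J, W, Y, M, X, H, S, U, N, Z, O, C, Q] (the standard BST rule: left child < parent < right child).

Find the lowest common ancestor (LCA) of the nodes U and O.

S

A: root
J: right child of A (depth 1)
W: right child of J (depth 2)
Y: right child of W (depth 3)
M: left child of W (depth 3)
X: left child of Y (depth 4)
H: left child of J (depth 2)
S: right child of M (depth 4)
U: right child of S (depth 5)
N: left child of S (depth 5)
Z: right child of Y (depth 4)
O: right child of N (depth 6)
C: left child of H (depth 3)
Q: right child of O (depth 7)

Path to U: A → J → W → M → S → U
Path to O: A → J → W → M → S → N → O
The paths share a prefix ending at S, then split left and right.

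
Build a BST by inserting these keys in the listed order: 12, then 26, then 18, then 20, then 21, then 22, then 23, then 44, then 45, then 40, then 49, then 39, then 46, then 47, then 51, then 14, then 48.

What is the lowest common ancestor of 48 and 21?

12: root
26: right child of 12 (depth 1)
18: left child of 26 (depth 2)
20: right child of 18 (depth 3)
21: right child of 20 (depth 4)
22: right child of 21 (depth 5)
23: right child of 22 (depth 6)
44: right child of 26 (depth 2)
45: right child of 44 (depth 3)
40: left child of 44 (depth 3)
49: right child of 45 (depth 4)
39: left child of 40 (depth 4)
46: left child of 49 (depth 5)
47: right child of 46 (depth 6)
51: right child of 49 (depth 5)
14: left child of 18 (depth 3)
48: right child of 47 (depth 7)

Path to 48: 12 → 26 → 44 → 45 → 49 → 46 → 47 → 48
Path to 21: 12 → 26 → 18 → 20 → 21
The paths share a prefix ending at 26, then split left and right.

26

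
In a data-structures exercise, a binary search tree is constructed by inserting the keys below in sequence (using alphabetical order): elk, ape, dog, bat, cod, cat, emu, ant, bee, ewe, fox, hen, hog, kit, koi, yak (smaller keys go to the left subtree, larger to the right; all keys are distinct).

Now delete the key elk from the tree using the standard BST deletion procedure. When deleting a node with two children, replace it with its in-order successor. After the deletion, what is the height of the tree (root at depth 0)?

Insert elk: tree is empty, so elk becomes the root.
Insert ape: ape < elk → go left. Place as left child of elk.
Insert dog: dog < elk → go left; dog > ape → go right. Place as right child of ape.
Insert bat: bat < elk → go left; bat > ape → go right; bat < dog → go left. Place as left child of dog.
Insert cod: cod < elk → go left; cod > ape → go right; cod < dog → go left; cod > bat → go right. Place as right child of bat.
Insert cat: cat < elk → go left; cat > ape → go right; cat < dog → go left; cat > bat → go right; cat < cod → go left. Place as left child of cod.
Insert emu: emu > elk → go right. Place as right child of elk.
Insert ant: ant < elk → go left; ant < ape → go left. Place as left child of ape.
Insert bee: bee < elk → go left; bee > ape → go right; bee < dog → go left; bee > bat → go right; bee < cod → go left; bee < cat → go left. Place as left child of cat.
Insert ewe: ewe > elk → go right; ewe > emu → go right. Place as right child of emu.
Insert fox: fox > elk → go right; fox > emu → go right; fox > ewe → go right. Place as right child of ewe.
Insert hen: hen > elk → go right; hen > emu → go right; hen > ewe → go right; hen > fox → go right. Place as right child of fox.
Insert hog: hog > elk → go right; hog > emu → go right; hog > ewe → go right; hog > fox → go right; hog > hen → go right. Place as right child of hen.
Insert kit: kit > elk → go right; kit > emu → go right; kit > ewe → go right; kit > fox → go right; kit > hen → go right; kit > hog → go right. Place as right child of hog.
Insert koi: koi > elk → go right; koi > emu → go right; koi > ewe → go right; koi > fox → go right; koi > hen → go right; koi > hog → go right; koi > kit → go right. Place as right child of kit.
Insert yak: yak > elk → go right; yak > emu → go right; yak > ewe → go right; yak > fox → go right; yak > hen → go right; yak > hog → go right; yak > kit → go right; yak > koi → go right. Place as right child of koi.

Delete elk (two children — replace with in-order successor).
After deletion, deepest node is yak at depth 7.

7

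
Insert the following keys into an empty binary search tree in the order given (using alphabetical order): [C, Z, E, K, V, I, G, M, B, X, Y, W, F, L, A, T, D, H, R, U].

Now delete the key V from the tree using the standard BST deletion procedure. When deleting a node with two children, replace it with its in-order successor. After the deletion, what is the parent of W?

C: root
Z: right child of C (depth 1)
E: left child of Z (depth 2)
K: right child of E (depth 3)
V: right child of K (depth 4)
I: left child of K (depth 4)
G: left child of I (depth 5)
M: left child of V (depth 5)
B: left child of C (depth 1)
X: right child of V (depth 5)
Y: right child of X (depth 6)
W: left child of X (depth 6)
F: left child of G (depth 6)
L: left child of M (depth 6)
A: left child of B (depth 2)
T: right child of M (depth 6)
D: left child of E (depth 3)
H: right child of G (depth 6)
R: left child of T (depth 7)
U: right child of T (depth 7)

Delete V (two children — replace with in-order successor).
After deletion, W's parent is K.

K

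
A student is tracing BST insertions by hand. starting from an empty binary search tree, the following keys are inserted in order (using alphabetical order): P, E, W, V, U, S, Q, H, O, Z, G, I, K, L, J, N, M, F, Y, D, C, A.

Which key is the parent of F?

G

Insert P: tree is empty, so P becomes the root.
Insert E: E < P → go left. Place as left child of P.
Insert W: W > P → go right. Place as right child of P.
Insert V: V > P → go right; V < W → go left. Place as left child of W.
Insert U: U > P → go right; U < W → go left; U < V → go left. Place as left child of V.
Insert S: S > P → go right; S < W → go left; S < V → go left; S < U → go left. Place as left child of U.
Insert Q: Q > P → go right; Q < W → go left; Q < V → go left; Q < U → go left; Q < S → go left. Place as left child of S.
Insert H: H < P → go left; H > E → go right. Place as right child of E.
Insert O: O < P → go left; O > E → go right; O > H → go right. Place as right child of H.
Insert Z: Z > P → go right; Z > W → go right. Place as right child of W.
Insert G: G < P → go left; G > E → go right; G < H → go left. Place as left child of H.
Insert I: I < P → go left; I > E → go right; I > H → go right; I < O → go left. Place as left child of O.
Insert K: K < P → go left; K > E → go right; K > H → go right; K < O → go left; K > I → go right. Place as right child of I.
Insert L: L < P → go left; L > E → go right; L > H → go right; L < O → go left; L > I → go right; L > K → go right. Place as right child of K.
Insert J: J < P → go left; J > E → go right; J > H → go right; J < O → go left; J > I → go right; J < K → go left. Place as left child of K.
Insert N: N < P → go left; N > E → go right; N > H → go right; N < O → go left; N > I → go right; N > K → go right; N > L → go right. Place as right child of L.
Insert M: M < P → go left; M > E → go right; M > H → go right; M < O → go left; M > I → go right; M > K → go right; M > L → go right; M < N → go left. Place as left child of N.
Insert F: F < P → go left; F > E → go right; F < H → go left; F < G → go left. Place as left child of G.
Insert Y: Y > P → go right; Y > W → go right; Y < Z → go left. Place as left child of Z.
Insert D: D < P → go left; D < E → go left. Place as left child of E.
Insert C: C < P → go left; C < E → go left; C < D → go left. Place as left child of D.
Insert A: A < P → go left; A < E → go left; A < D → go left; A < C → go left. Place as left child of C.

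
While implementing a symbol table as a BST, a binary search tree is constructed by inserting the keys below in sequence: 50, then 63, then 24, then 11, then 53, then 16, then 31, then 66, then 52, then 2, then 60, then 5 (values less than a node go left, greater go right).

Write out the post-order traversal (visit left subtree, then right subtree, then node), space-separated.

Insert 50: tree is empty, so 50 becomes the root.
Insert 63: 63 > 50 → go right. Place as right child of 50.
Insert 24: 24 < 50 → go left. Place as left child of 50.
Insert 11: 11 < 50 → go left; 11 < 24 → go left. Place as left child of 24.
Insert 53: 53 > 50 → go right; 53 < 63 → go left. Place as left child of 63.
Insert 16: 16 < 50 → go left; 16 < 24 → go left; 16 > 11 → go right. Place as right child of 11.
Insert 31: 31 < 50 → go left; 31 > 24 → go right. Place as right child of 24.
Insert 66: 66 > 50 → go right; 66 > 63 → go right. Place as right child of 63.
Insert 52: 52 > 50 → go right; 52 < 63 → go left; 52 < 53 → go left. Place as left child of 53.
Insert 2: 2 < 50 → go left; 2 < 24 → go left; 2 < 11 → go left. Place as left child of 11.
Insert 60: 60 > 50 → go right; 60 < 63 → go left; 60 > 53 → go right. Place as right child of 53.
Insert 5: 5 < 50 → go left; 5 < 24 → go left; 5 < 11 → go left; 5 > 2 → go right. Place as right child of 2.

5 2 16 11 31 24 52 60 53 66 63 50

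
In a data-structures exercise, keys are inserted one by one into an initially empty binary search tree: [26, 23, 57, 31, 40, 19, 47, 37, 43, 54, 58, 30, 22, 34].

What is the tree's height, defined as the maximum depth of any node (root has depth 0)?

26: root
23: left child of 26 (depth 1)
57: right child of 26 (depth 1)
31: left child of 57 (depth 2)
40: right child of 31 (depth 3)
19: left child of 23 (depth 2)
47: right child of 40 (depth 4)
37: left child of 40 (depth 4)
43: left child of 47 (depth 5)
54: right child of 47 (depth 5)
58: right child of 57 (depth 2)
30: left child of 31 (depth 3)
22: right child of 19 (depth 3)
34: left child of 37 (depth 5)

The deepest node is 43 at depth 5.

5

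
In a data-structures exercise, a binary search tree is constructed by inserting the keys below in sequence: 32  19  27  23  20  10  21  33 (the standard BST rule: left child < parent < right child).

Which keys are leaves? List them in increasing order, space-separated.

10 21 33

Insert 32: tree is empty, so 32 becomes the root.
Insert 19: 19 < 32 → go left. Place as left child of 32.
Insert 27: 27 < 32 → go left; 27 > 19 → go right. Place as right child of 19.
Insert 23: 23 < 32 → go left; 23 > 19 → go right; 23 < 27 → go left. Place as left child of 27.
Insert 20: 20 < 32 → go left; 20 > 19 → go right; 20 < 27 → go left; 20 < 23 → go left. Place as left child of 23.
Insert 10: 10 < 32 → go left; 10 < 19 → go left. Place as left child of 19.
Insert 21: 21 < 32 → go left; 21 > 19 → go right; 21 < 27 → go left; 21 < 23 → go left; 21 > 20 → go right. Place as right child of 20.
Insert 33: 33 > 32 → go right. Place as right child of 32.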